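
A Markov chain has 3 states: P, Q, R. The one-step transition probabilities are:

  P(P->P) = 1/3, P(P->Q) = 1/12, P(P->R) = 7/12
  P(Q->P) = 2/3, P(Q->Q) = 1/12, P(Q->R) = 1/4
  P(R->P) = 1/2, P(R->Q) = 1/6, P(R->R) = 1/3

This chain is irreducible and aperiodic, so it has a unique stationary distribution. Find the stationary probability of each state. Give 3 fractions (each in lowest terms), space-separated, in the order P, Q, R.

The stationary distribution satisfies pi = pi * P, i.e.:
  pi_P = 1/3*pi_P + 2/3*pi_Q + 1/2*pi_R
  pi_Q = 1/12*pi_P + 1/12*pi_Q + 1/6*pi_R
  pi_R = 7/12*pi_P + 1/4*pi_Q + 1/3*pi_R
with normalization: pi_P + pi_Q + pi_R = 1.

Using the first 2 balance equations plus normalization, the linear system A*pi = b is:
  [-2/3, 2/3, 1/2] . pi = 0
  [1/12, -11/12, 1/6] . pi = 0
  [1, 1, 1] . pi = 1

Solving yields:
  pi_P = 41/92
  pi_Q = 11/92
  pi_R = 10/23

Verification (pi * P):
  41/92*1/3 + 11/92*2/3 + 10/23*1/2 = 41/92 = pi_P  (ok)
  41/92*1/12 + 11/92*1/12 + 10/23*1/6 = 11/92 = pi_Q  (ok)
  41/92*7/12 + 11/92*1/4 + 10/23*1/3 = 10/23 = pi_R  (ok)

Answer: 41/92 11/92 10/23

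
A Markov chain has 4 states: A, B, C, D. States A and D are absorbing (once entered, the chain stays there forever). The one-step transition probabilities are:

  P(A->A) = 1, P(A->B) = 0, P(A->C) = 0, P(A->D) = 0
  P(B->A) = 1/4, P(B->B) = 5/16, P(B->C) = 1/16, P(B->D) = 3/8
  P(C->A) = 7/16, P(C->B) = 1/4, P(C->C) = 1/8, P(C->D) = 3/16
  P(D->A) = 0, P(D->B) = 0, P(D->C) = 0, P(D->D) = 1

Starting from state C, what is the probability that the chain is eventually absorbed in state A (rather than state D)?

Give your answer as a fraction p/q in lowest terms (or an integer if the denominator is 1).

Let a_i = P(absorbed in A | start in state i).
Boundary conditions: a_A = 1, a_D = 0.
For each transient state i, a_i = sum_j P(i->j) * a_j:
  a_B = 1/4*a_A + 5/16*a_B + 1/16*a_C + 3/8*a_D
  a_C = 7/16*a_A + 1/4*a_B + 1/8*a_C + 3/16*a_D

Substituting a_A = 1 and a_D = 0, rearrange to (I - Q) a = r where r[i] = P(i -> A):
  [11/16, -1/16] . (a_B, a_C) = 1/4
  [-1/4, 7/8] . (a_B, a_C) = 7/16

Solving yields:
  a_B = 21/50
  a_C = 31/50

Starting state is C, so the absorption probability is a_C = 31/50.

Answer: 31/50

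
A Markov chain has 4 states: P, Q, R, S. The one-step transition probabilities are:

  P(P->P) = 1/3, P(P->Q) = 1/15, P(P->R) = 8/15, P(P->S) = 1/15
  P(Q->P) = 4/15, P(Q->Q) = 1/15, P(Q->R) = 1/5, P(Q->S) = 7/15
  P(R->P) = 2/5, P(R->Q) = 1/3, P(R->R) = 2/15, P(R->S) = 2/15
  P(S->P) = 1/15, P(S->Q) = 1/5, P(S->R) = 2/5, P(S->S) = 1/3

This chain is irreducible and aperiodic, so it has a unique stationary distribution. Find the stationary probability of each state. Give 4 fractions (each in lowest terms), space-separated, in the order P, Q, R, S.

Answer: 143/503 635/3521 1117/3521 768/3521

Derivation:
The stationary distribution satisfies pi = pi * P, i.e.:
  pi_P = 1/3*pi_P + 4/15*pi_Q + 2/5*pi_R + 1/15*pi_S
  pi_Q = 1/15*pi_P + 1/15*pi_Q + 1/3*pi_R + 1/5*pi_S
  pi_R = 8/15*pi_P + 1/5*pi_Q + 2/15*pi_R + 2/5*pi_S
  pi_S = 1/15*pi_P + 7/15*pi_Q + 2/15*pi_R + 1/3*pi_S
with normalization: pi_P + pi_Q + pi_R + pi_S = 1.

Using the first 3 balance equations plus normalization, the linear system A*pi = b is:
  [-2/3, 4/15, 2/5, 1/15] . pi = 0
  [1/15, -14/15, 1/3, 1/5] . pi = 0
  [8/15, 1/5, -13/15, 2/5] . pi = 0
  [1, 1, 1, 1] . pi = 1

Solving yields:
  pi_P = 143/503
  pi_Q = 635/3521
  pi_R = 1117/3521
  pi_S = 768/3521

Verification (pi * P):
  143/503*1/3 + 635/3521*4/15 + 1117/3521*2/5 + 768/3521*1/15 = 143/503 = pi_P  (ok)
  143/503*1/15 + 635/3521*1/15 + 1117/3521*1/3 + 768/3521*1/5 = 635/3521 = pi_Q  (ok)
  143/503*8/15 + 635/3521*1/5 + 1117/3521*2/15 + 768/3521*2/5 = 1117/3521 = pi_R  (ok)
  143/503*1/15 + 635/3521*7/15 + 1117/3521*2/15 + 768/3521*1/3 = 768/3521 = pi_S  (ok)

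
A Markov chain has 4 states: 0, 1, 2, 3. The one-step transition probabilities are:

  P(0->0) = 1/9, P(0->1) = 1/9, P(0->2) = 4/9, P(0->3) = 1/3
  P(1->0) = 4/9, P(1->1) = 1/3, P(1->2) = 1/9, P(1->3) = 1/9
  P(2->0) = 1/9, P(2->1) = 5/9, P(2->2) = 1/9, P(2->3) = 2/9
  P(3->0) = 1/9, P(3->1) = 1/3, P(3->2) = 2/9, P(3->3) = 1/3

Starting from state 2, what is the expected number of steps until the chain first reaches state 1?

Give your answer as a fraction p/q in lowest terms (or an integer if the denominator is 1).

Answer: 324/145

Derivation:
Let h_i = expected steps to first reach 1 from state i.
Boundary: h_1 = 0.
First-step equations for the other states:
  h_0 = 1 + 1/9*h_0 + 1/9*h_1 + 4/9*h_2 + 1/3*h_3
  h_2 = 1 + 1/9*h_0 + 5/9*h_1 + 1/9*h_2 + 2/9*h_3
  h_3 = 1 + 1/9*h_0 + 1/3*h_1 + 2/9*h_2 + 1/3*h_3

Substituting h_1 = 0 and rearranging gives the linear system (I - Q) h = 1:
  [8/9, -4/9, -1/3] . (h_0, h_2, h_3) = 1
  [-1/9, 8/9, -2/9] . (h_0, h_2, h_3) = 1
  [-1/9, -2/9, 2/3] . (h_0, h_2, h_3) = 1

Solving yields:
  h_0 = 477/145
  h_2 = 324/145
  h_3 = 81/29

Starting state is 2, so the expected hitting time is h_2 = 324/145.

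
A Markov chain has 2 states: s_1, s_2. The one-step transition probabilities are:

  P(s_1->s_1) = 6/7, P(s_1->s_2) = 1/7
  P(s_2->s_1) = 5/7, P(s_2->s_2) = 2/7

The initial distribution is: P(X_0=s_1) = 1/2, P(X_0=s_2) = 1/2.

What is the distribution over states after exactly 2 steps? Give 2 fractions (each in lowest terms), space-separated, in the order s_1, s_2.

Propagating the distribution step by step (d_{t+1} = d_t * P):
d_0 = (s_1=1/2, s_2=1/2)
  d_1[s_1] = 1/2*6/7 + 1/2*5/7 = 11/14
  d_1[s_2] = 1/2*1/7 + 1/2*2/7 = 3/14
d_1 = (s_1=11/14, s_2=3/14)
  d_2[s_1] = 11/14*6/7 + 3/14*5/7 = 81/98
  d_2[s_2] = 11/14*1/7 + 3/14*2/7 = 17/98
d_2 = (s_1=81/98, s_2=17/98)

Answer: 81/98 17/98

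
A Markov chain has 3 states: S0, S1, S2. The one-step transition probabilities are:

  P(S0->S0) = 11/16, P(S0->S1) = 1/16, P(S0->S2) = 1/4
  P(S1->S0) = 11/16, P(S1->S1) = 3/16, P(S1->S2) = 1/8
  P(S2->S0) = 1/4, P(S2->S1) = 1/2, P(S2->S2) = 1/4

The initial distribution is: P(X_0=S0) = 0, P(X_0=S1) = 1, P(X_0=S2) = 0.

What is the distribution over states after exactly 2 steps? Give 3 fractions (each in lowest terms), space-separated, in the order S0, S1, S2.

Propagating the distribution step by step (d_{t+1} = d_t * P):
d_0 = (S0=0, S1=1, S2=0)
  d_1[S0] = 0*11/16 + 1*11/16 + 0*1/4 = 11/16
  d_1[S1] = 0*1/16 + 1*3/16 + 0*1/2 = 3/16
  d_1[S2] = 0*1/4 + 1*1/8 + 0*1/4 = 1/8
d_1 = (S0=11/16, S1=3/16, S2=1/8)
  d_2[S0] = 11/16*11/16 + 3/16*11/16 + 1/8*1/4 = 81/128
  d_2[S1] = 11/16*1/16 + 3/16*3/16 + 1/8*1/2 = 9/64
  d_2[S2] = 11/16*1/4 + 3/16*1/8 + 1/8*1/4 = 29/128
d_2 = (S0=81/128, S1=9/64, S2=29/128)

Answer: 81/128 9/64 29/128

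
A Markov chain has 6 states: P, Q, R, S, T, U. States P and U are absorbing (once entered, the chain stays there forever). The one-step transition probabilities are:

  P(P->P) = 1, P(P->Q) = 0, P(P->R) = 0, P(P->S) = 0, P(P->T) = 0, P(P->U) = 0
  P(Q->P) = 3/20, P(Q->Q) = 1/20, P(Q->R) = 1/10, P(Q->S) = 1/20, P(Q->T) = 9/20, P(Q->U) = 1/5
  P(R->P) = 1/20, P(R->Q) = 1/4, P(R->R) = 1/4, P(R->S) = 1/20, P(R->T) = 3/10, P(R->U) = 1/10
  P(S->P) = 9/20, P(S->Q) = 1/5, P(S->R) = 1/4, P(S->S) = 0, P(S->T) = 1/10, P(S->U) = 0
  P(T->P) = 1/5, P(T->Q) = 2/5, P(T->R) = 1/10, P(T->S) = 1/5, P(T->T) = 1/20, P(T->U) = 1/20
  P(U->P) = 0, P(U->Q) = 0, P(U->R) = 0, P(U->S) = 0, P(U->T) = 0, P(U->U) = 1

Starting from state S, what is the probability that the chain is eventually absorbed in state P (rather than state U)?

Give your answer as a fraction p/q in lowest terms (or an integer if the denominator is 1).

Answer: 49289/63044

Derivation:
Let a_i = P(absorbed in P | start in state i).
Boundary conditions: a_P = 1, a_U = 0.
For each transient state i, a_i = sum_j P(i->j) * a_j:
  a_Q = 3/20*a_P + 1/20*a_Q + 1/10*a_R + 1/20*a_S + 9/20*a_T + 1/5*a_U
  a_R = 1/20*a_P + 1/4*a_Q + 1/4*a_R + 1/20*a_S + 3/10*a_T + 1/10*a_U
  a_S = 9/20*a_P + 1/5*a_Q + 1/4*a_R + 0*a_S + 1/10*a_T + 0*a_U
  a_T = 1/5*a_P + 2/5*a_Q + 1/10*a_R + 1/5*a_S + 1/20*a_T + 1/20*a_U

Substituting a_P = 1 and a_U = 0, rearrange to (I - Q) a = r where r[i] = P(i -> P):
  [19/20, -1/10, -1/20, -9/20] . (a_Q, a_R, a_S, a_T) = 3/20
  [-1/4, 3/4, -1/20, -3/10] . (a_Q, a_R, a_S, a_T) = 1/20
  [-1/5, -1/4, 1, -1/10] . (a_Q, a_R, a_S, a_T) = 9/20
  [-2/5, -1/10, -1/5, 19/20] . (a_Q, a_R, a_S, a_T) = 1/5

Solving yields:
  a_Q = 36835/63044
  a_R = 9247/15761
  a_S = 49289/63044
  a_T = 10763/15761

Starting state is S, so the absorption probability is a_S = 49289/63044.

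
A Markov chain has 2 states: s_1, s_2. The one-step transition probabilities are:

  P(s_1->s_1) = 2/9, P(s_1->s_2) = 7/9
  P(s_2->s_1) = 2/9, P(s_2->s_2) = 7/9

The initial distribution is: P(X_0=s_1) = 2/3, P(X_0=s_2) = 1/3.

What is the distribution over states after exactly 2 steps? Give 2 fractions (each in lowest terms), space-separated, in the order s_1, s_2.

Answer: 2/9 7/9

Derivation:
Propagating the distribution step by step (d_{t+1} = d_t * P):
d_0 = (s_1=2/3, s_2=1/3)
  d_1[s_1] = 2/3*2/9 + 1/3*2/9 = 2/9
  d_1[s_2] = 2/3*7/9 + 1/3*7/9 = 7/9
d_1 = (s_1=2/9, s_2=7/9)
  d_2[s_1] = 2/9*2/9 + 7/9*2/9 = 2/9
  d_2[s_2] = 2/9*7/9 + 7/9*7/9 = 7/9
d_2 = (s_1=2/9, s_2=7/9)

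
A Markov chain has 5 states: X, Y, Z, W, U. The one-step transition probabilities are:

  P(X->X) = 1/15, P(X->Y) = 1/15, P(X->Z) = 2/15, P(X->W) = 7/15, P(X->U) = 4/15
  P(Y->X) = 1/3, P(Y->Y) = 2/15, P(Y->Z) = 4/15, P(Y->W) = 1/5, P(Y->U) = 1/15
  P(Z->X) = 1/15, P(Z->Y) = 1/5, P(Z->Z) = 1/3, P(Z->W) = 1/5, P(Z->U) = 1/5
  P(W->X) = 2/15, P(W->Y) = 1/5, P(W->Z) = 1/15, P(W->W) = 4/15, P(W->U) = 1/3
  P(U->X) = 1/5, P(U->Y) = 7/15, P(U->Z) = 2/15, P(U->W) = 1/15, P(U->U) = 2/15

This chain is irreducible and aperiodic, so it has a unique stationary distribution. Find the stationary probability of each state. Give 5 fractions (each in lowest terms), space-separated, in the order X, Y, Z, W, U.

Answer: 1/6 13/60 11/60 7/30 1/5

Derivation:
The stationary distribution satisfies pi = pi * P, i.e.:
  pi_X = 1/15*pi_X + 1/3*pi_Y + 1/15*pi_Z + 2/15*pi_W + 1/5*pi_U
  pi_Y = 1/15*pi_X + 2/15*pi_Y + 1/5*pi_Z + 1/5*pi_W + 7/15*pi_U
  pi_Z = 2/15*pi_X + 4/15*pi_Y + 1/3*pi_Z + 1/15*pi_W + 2/15*pi_U
  pi_W = 7/15*pi_X + 1/5*pi_Y + 1/5*pi_Z + 4/15*pi_W + 1/15*pi_U
  pi_U = 4/15*pi_X + 1/15*pi_Y + 1/5*pi_Z + 1/3*pi_W + 2/15*pi_U
with normalization: pi_X + pi_Y + pi_Z + pi_W + pi_U = 1.

Using the first 4 balance equations plus normalization, the linear system A*pi = b is:
  [-14/15, 1/3, 1/15, 2/15, 1/5] . pi = 0
  [1/15, -13/15, 1/5, 1/5, 7/15] . pi = 0
  [2/15, 4/15, -2/3, 1/15, 2/15] . pi = 0
  [7/15, 1/5, 1/5, -11/15, 1/15] . pi = 0
  [1, 1, 1, 1, 1] . pi = 1

Solving yields:
  pi_X = 1/6
  pi_Y = 13/60
  pi_Z = 11/60
  pi_W = 7/30
  pi_U = 1/5

Verification (pi * P):
  1/6*1/15 + 13/60*1/3 + 11/60*1/15 + 7/30*2/15 + 1/5*1/5 = 1/6 = pi_X  (ok)
  1/6*1/15 + 13/60*2/15 + 11/60*1/5 + 7/30*1/5 + 1/5*7/15 = 13/60 = pi_Y  (ok)
  1/6*2/15 + 13/60*4/15 + 11/60*1/3 + 7/30*1/15 + 1/5*2/15 = 11/60 = pi_Z  (ok)
  1/6*7/15 + 13/60*1/5 + 11/60*1/5 + 7/30*4/15 + 1/5*1/15 = 7/30 = pi_W  (ok)
  1/6*4/15 + 13/60*1/15 + 11/60*1/5 + 7/30*1/3 + 1/5*2/15 = 1/5 = pi_U  (ok)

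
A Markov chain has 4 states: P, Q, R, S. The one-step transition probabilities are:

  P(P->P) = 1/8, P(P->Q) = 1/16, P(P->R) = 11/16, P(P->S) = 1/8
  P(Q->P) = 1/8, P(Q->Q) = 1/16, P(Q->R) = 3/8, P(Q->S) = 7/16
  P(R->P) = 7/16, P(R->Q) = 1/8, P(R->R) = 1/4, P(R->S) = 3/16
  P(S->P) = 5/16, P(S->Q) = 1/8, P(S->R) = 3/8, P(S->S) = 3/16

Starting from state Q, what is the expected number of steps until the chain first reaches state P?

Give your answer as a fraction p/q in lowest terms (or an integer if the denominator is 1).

Let h_i = expected steps to first reach P from state i.
Boundary: h_P = 0.
First-step equations for the other states:
  h_Q = 1 + 1/8*h_P + 1/16*h_Q + 3/8*h_R + 7/16*h_S
  h_R = 1 + 7/16*h_P + 1/8*h_Q + 1/4*h_R + 3/16*h_S
  h_S = 1 + 5/16*h_P + 1/8*h_Q + 3/8*h_R + 3/16*h_S

Substituting h_P = 0 and rearranging gives the linear system (I - Q) h = 1:
  [15/16, -3/8, -7/16] . (h_Q, h_R, h_S) = 1
  [-1/8, 3/4, -3/16] . (h_Q, h_R, h_S) = 1
  [-1/8, -3/8, 13/16] . (h_Q, h_R, h_S) = 1

Solving yields:
  h_Q = 960/271
  h_R = 2176/813
  h_S = 816/271

Starting state is Q, so the expected hitting time is h_Q = 960/271.

Answer: 960/271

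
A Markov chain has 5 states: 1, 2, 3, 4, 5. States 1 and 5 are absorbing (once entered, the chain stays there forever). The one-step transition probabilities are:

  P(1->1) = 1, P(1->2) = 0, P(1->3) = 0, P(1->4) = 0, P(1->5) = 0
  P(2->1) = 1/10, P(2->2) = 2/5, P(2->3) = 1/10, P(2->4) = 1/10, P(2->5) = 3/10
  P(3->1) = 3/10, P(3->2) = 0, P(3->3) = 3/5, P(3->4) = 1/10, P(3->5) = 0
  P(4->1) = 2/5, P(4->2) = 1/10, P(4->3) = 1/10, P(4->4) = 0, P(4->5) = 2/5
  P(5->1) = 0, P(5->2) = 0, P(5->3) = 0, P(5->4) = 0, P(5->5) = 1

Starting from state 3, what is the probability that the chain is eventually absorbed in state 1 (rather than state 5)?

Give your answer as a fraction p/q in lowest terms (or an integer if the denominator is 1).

Let a_i = P(absorbed in 1 | start in state i).
Boundary conditions: a_1 = 1, a_5 = 0.
For each transient state i, a_i = sum_j P(i->j) * a_j:
  a_2 = 1/10*a_1 + 2/5*a_2 + 1/10*a_3 + 1/10*a_4 + 3/10*a_5
  a_3 = 3/10*a_1 + 0*a_2 + 3/5*a_3 + 1/10*a_4 + 0*a_5
  a_4 = 2/5*a_1 + 1/10*a_2 + 1/10*a_3 + 0*a_4 + 2/5*a_5

Substituting a_1 = 1 and a_5 = 0, rearrange to (I - Q) a = r where r[i] = P(i -> 1):
  [3/5, -1/10, -1/10] . (a_2, a_3, a_4) = 1/10
  [0, 2/5, -1/10] . (a_2, a_3, a_4) = 3/10
  [-1/10, -1/10, 1] . (a_2, a_3, a_4) = 2/5

Solving yields:
  a_2 = 92/229
  a_3 = 202/229
  a_4 = 121/229

Starting state is 3, so the absorption probability is a_3 = 202/229.

Answer: 202/229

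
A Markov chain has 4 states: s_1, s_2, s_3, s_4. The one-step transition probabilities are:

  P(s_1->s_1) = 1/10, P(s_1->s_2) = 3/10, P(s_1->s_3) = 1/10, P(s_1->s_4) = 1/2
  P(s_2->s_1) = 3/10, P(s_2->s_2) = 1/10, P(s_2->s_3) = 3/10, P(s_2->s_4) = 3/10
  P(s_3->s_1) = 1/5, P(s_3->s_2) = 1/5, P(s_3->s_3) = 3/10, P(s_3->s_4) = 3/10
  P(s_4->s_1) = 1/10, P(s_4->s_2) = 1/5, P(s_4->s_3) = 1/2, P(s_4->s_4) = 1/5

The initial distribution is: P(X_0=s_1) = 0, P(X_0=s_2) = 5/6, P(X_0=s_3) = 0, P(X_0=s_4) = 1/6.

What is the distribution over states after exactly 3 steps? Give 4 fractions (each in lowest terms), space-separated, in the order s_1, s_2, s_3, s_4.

Propagating the distribution step by step (d_{t+1} = d_t * P):
d_0 = (s_1=0, s_2=5/6, s_3=0, s_4=1/6)
  d_1[s_1] = 0*1/10 + 5/6*3/10 + 0*1/5 + 1/6*1/10 = 4/15
  d_1[s_2] = 0*3/10 + 5/6*1/10 + 0*1/5 + 1/6*1/5 = 7/60
  d_1[s_3] = 0*1/10 + 5/6*3/10 + 0*3/10 + 1/6*1/2 = 1/3
  d_1[s_4] = 0*1/2 + 5/6*3/10 + 0*3/10 + 1/6*1/5 = 17/60
d_1 = (s_1=4/15, s_2=7/60, s_3=1/3, s_4=17/60)
  d_2[s_1] = 4/15*1/10 + 7/60*3/10 + 1/3*1/5 + 17/60*1/10 = 47/300
  d_2[s_2] = 4/15*3/10 + 7/60*1/10 + 1/3*1/5 + 17/60*1/5 = 43/200
  d_2[s_3] = 4/15*1/10 + 7/60*3/10 + 1/3*3/10 + 17/60*1/2 = 91/300
  d_2[s_4] = 4/15*1/2 + 7/60*3/10 + 1/3*3/10 + 17/60*1/5 = 13/40
d_2 = (s_1=47/300, s_2=43/200, s_3=91/300, s_4=13/40)
  d_3[s_1] = 47/300*1/10 + 43/200*3/10 + 91/300*1/5 + 13/40*1/10 = 13/75
  d_3[s_2] = 47/300*3/10 + 43/200*1/10 + 91/300*1/5 + 13/40*1/5 = 233/1200
  d_3[s_3] = 47/300*1/10 + 43/200*3/10 + 91/300*3/10 + 13/40*1/2 = 1001/3000
  d_3[s_4] = 47/300*1/2 + 43/200*3/10 + 91/300*3/10 + 13/40*1/5 = 1793/6000
d_3 = (s_1=13/75, s_2=233/1200, s_3=1001/3000, s_4=1793/6000)

Answer: 13/75 233/1200 1001/3000 1793/6000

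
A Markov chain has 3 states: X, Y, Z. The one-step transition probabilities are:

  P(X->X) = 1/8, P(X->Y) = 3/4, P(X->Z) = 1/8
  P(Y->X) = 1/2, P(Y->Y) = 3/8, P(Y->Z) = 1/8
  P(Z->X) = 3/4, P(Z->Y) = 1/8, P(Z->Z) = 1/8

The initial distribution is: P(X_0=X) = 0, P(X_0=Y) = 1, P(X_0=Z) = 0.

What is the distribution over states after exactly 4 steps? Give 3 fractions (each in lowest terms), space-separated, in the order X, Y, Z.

Answer: 779/2048 1013/2048 1/8

Derivation:
Propagating the distribution step by step (d_{t+1} = d_t * P):
d_0 = (X=0, Y=1, Z=0)
  d_1[X] = 0*1/8 + 1*1/2 + 0*3/4 = 1/2
  d_1[Y] = 0*3/4 + 1*3/8 + 0*1/8 = 3/8
  d_1[Z] = 0*1/8 + 1*1/8 + 0*1/8 = 1/8
d_1 = (X=1/2, Y=3/8, Z=1/8)
  d_2[X] = 1/2*1/8 + 3/8*1/2 + 1/8*3/4 = 11/32
  d_2[Y] = 1/2*3/4 + 3/8*3/8 + 1/8*1/8 = 17/32
  d_2[Z] = 1/2*1/8 + 3/8*1/8 + 1/8*1/8 = 1/8
d_2 = (X=11/32, Y=17/32, Z=1/8)
  d_3[X] = 11/32*1/8 + 17/32*1/2 + 1/8*3/4 = 103/256
  d_3[Y] = 11/32*3/4 + 17/32*3/8 + 1/8*1/8 = 121/256
  d_3[Z] = 11/32*1/8 + 17/32*1/8 + 1/8*1/8 = 1/8
d_3 = (X=103/256, Y=121/256, Z=1/8)
  d_4[X] = 103/256*1/8 + 121/256*1/2 + 1/8*3/4 = 779/2048
  d_4[Y] = 103/256*3/4 + 121/256*3/8 + 1/8*1/8 = 1013/2048
  d_4[Z] = 103/256*1/8 + 121/256*1/8 + 1/8*1/8 = 1/8
d_4 = (X=779/2048, Y=1013/2048, Z=1/8)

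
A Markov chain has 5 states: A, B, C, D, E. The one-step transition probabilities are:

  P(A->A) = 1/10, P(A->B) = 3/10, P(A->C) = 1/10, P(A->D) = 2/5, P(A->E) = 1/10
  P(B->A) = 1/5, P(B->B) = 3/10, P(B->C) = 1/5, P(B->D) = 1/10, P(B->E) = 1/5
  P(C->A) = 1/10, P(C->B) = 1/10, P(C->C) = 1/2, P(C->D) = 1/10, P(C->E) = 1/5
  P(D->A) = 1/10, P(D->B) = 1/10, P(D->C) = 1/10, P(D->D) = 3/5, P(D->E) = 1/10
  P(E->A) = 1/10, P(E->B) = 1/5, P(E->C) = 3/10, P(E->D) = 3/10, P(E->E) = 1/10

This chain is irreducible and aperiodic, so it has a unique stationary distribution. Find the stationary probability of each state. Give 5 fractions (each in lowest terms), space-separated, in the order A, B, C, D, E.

Answer: 261/2227 383/2227 540/2227 728/2227 315/2227

Derivation:
The stationary distribution satisfies pi = pi * P, i.e.:
  pi_A = 1/10*pi_A + 1/5*pi_B + 1/10*pi_C + 1/10*pi_D + 1/10*pi_E
  pi_B = 3/10*pi_A + 3/10*pi_B + 1/10*pi_C + 1/10*pi_D + 1/5*pi_E
  pi_C = 1/10*pi_A + 1/5*pi_B + 1/2*pi_C + 1/10*pi_D + 3/10*pi_E
  pi_D = 2/5*pi_A + 1/10*pi_B + 1/10*pi_C + 3/5*pi_D + 3/10*pi_E
  pi_E = 1/10*pi_A + 1/5*pi_B + 1/5*pi_C + 1/10*pi_D + 1/10*pi_E
with normalization: pi_A + pi_B + pi_C + pi_D + pi_E = 1.

Using the first 4 balance equations plus normalization, the linear system A*pi = b is:
  [-9/10, 1/5, 1/10, 1/10, 1/10] . pi = 0
  [3/10, -7/10, 1/10, 1/10, 1/5] . pi = 0
  [1/10, 1/5, -1/2, 1/10, 3/10] . pi = 0
  [2/5, 1/10, 1/10, -2/5, 3/10] . pi = 0
  [1, 1, 1, 1, 1] . pi = 1

Solving yields:
  pi_A = 261/2227
  pi_B = 383/2227
  pi_C = 540/2227
  pi_D = 728/2227
  pi_E = 315/2227

Verification (pi * P):
  261/2227*1/10 + 383/2227*1/5 + 540/2227*1/10 + 728/2227*1/10 + 315/2227*1/10 = 261/2227 = pi_A  (ok)
  261/2227*3/10 + 383/2227*3/10 + 540/2227*1/10 + 728/2227*1/10 + 315/2227*1/5 = 383/2227 = pi_B  (ok)
  261/2227*1/10 + 383/2227*1/5 + 540/2227*1/2 + 728/2227*1/10 + 315/2227*3/10 = 540/2227 = pi_C  (ok)
  261/2227*2/5 + 383/2227*1/10 + 540/2227*1/10 + 728/2227*3/5 + 315/2227*3/10 = 728/2227 = pi_D  (ok)
  261/2227*1/10 + 383/2227*1/5 + 540/2227*1/5 + 728/2227*1/10 + 315/2227*1/10 = 315/2227 = pi_E  (ok)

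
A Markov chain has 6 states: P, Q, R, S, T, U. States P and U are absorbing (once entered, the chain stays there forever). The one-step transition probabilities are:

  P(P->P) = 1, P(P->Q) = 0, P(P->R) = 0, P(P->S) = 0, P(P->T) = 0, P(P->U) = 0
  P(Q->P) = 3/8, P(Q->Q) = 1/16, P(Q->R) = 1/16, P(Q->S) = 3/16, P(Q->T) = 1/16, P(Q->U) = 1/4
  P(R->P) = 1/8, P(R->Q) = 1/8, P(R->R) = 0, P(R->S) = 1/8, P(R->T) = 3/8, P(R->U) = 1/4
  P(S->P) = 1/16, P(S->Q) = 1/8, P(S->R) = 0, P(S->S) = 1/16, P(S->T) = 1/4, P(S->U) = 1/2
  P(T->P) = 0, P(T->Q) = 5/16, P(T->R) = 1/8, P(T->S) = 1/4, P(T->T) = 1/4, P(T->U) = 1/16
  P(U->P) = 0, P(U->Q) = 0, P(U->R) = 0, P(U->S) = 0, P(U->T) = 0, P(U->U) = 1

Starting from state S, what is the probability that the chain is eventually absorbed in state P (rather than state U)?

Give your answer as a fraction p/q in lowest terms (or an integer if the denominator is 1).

Let a_i = P(absorbed in P | start in state i).
Boundary conditions: a_P = 1, a_U = 0.
For each transient state i, a_i = sum_j P(i->j) * a_j:
  a_Q = 3/8*a_P + 1/16*a_Q + 1/16*a_R + 3/16*a_S + 1/16*a_T + 1/4*a_U
  a_R = 1/8*a_P + 1/8*a_Q + 0*a_R + 1/8*a_S + 3/8*a_T + 1/4*a_U
  a_S = 1/16*a_P + 1/8*a_Q + 0*a_R + 1/16*a_S + 1/4*a_T + 1/2*a_U
  a_T = 0*a_P + 5/16*a_Q + 1/8*a_R + 1/4*a_S + 1/4*a_T + 1/16*a_U

Substituting a_P = 1 and a_U = 0, rearrange to (I - Q) a = r where r[i] = P(i -> P):
  [15/16, -1/16, -3/16, -1/16] . (a_Q, a_R, a_S, a_T) = 3/8
  [-1/8, 1, -1/8, -3/8] . (a_Q, a_R, a_S, a_T) = 1/8
  [-1/8, 0, 15/16, -1/4] . (a_Q, a_R, a_S, a_T) = 1/16
  [-5/16, -1/8, -1/4, 3/4] . (a_Q, a_R, a_S, a_T) = 0

Solving yields:
  a_Q = 290/593
  a_R = 201/593
  a_S = 131/593
  a_T = 198/593

Starting state is S, so the absorption probability is a_S = 131/593.

Answer: 131/593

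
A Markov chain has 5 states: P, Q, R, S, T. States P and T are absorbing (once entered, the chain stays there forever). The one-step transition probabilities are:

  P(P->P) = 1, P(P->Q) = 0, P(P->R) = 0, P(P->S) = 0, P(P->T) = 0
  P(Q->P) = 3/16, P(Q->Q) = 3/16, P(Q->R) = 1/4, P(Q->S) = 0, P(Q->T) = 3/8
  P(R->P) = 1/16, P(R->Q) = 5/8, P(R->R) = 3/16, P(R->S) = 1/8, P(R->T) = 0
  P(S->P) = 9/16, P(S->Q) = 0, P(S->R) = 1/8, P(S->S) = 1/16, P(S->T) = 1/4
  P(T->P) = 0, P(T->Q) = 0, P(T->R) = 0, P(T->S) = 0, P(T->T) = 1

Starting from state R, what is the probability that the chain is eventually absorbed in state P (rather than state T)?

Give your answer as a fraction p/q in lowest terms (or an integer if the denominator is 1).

Answer: 879/1883

Derivation:
Let a_i = P(absorbed in P | start in state i).
Boundary conditions: a_P = 1, a_T = 0.
For each transient state i, a_i = sum_j P(i->j) * a_j:
  a_Q = 3/16*a_P + 3/16*a_Q + 1/4*a_R + 0*a_S + 3/8*a_T
  a_R = 1/16*a_P + 5/8*a_Q + 3/16*a_R + 1/8*a_S + 0*a_T
  a_S = 9/16*a_P + 0*a_Q + 1/8*a_R + 1/16*a_S + 1/4*a_T

Substituting a_P = 1 and a_T = 0, rearrange to (I - Q) a = r where r[i] = P(i -> P):
  [13/16, -1/4, 0] . (a_Q, a_R, a_S) = 3/16
  [-5/8, 13/16, -1/8] . (a_Q, a_R, a_S) = 1/16
  [0, -1/8, 15/16] . (a_Q, a_R, a_S) = 9/16

Solving yields:
  a_Q = 705/1883
  a_R = 879/1883
  a_S = 1247/1883

Starting state is R, so the absorption probability is a_R = 879/1883.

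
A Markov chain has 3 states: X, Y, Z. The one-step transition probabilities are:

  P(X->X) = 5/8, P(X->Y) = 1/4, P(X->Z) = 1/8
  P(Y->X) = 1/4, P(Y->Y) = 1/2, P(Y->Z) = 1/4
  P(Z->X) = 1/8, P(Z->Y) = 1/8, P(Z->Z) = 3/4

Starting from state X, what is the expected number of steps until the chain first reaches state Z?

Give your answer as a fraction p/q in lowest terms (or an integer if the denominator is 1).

Answer: 6

Derivation:
Let h_i = expected steps to first reach Z from state i.
Boundary: h_Z = 0.
First-step equations for the other states:
  h_X = 1 + 5/8*h_X + 1/4*h_Y + 1/8*h_Z
  h_Y = 1 + 1/4*h_X + 1/2*h_Y + 1/4*h_Z

Substituting h_Z = 0 and rearranging gives the linear system (I - Q) h = 1:
  [3/8, -1/4] . (h_X, h_Y) = 1
  [-1/4, 1/2] . (h_X, h_Y) = 1

Solving yields:
  h_X = 6
  h_Y = 5

Starting state is X, so the expected hitting time is h_X = 6.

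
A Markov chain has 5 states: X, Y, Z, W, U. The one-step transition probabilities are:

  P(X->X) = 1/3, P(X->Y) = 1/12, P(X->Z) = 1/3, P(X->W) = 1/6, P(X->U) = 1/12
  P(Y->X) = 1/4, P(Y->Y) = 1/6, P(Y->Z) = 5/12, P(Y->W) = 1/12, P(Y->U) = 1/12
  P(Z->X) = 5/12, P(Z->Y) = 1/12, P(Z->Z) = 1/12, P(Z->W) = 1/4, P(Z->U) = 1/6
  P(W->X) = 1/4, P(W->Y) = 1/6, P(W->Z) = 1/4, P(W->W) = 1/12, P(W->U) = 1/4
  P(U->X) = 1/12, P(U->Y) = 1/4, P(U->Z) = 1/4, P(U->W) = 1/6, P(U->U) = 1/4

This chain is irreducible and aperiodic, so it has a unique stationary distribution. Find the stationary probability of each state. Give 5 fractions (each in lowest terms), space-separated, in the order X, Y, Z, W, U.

Answer: 1059/3649 1472/10947 2783/10947 595/3649 1730/10947

Derivation:
The stationary distribution satisfies pi = pi * P, i.e.:
  pi_X = 1/3*pi_X + 1/4*pi_Y + 5/12*pi_Z + 1/4*pi_W + 1/12*pi_U
  pi_Y = 1/12*pi_X + 1/6*pi_Y + 1/12*pi_Z + 1/6*pi_W + 1/4*pi_U
  pi_Z = 1/3*pi_X + 5/12*pi_Y + 1/12*pi_Z + 1/4*pi_W + 1/4*pi_U
  pi_W = 1/6*pi_X + 1/12*pi_Y + 1/4*pi_Z + 1/12*pi_W + 1/6*pi_U
  pi_U = 1/12*pi_X + 1/12*pi_Y + 1/6*pi_Z + 1/4*pi_W + 1/4*pi_U
with normalization: pi_X + pi_Y + pi_Z + pi_W + pi_U = 1.

Using the first 4 balance equations plus normalization, the linear system A*pi = b is:
  [-2/3, 1/4, 5/12, 1/4, 1/12] . pi = 0
  [1/12, -5/6, 1/12, 1/6, 1/4] . pi = 0
  [1/3, 5/12, -11/12, 1/4, 1/4] . pi = 0
  [1/6, 1/12, 1/4, -11/12, 1/6] . pi = 0
  [1, 1, 1, 1, 1] . pi = 1

Solving yields:
  pi_X = 1059/3649
  pi_Y = 1472/10947
  pi_Z = 2783/10947
  pi_W = 595/3649
  pi_U = 1730/10947

Verification (pi * P):
  1059/3649*1/3 + 1472/10947*1/4 + 2783/10947*5/12 + 595/3649*1/4 + 1730/10947*1/12 = 1059/3649 = pi_X  (ok)
  1059/3649*1/12 + 1472/10947*1/6 + 2783/10947*1/12 + 595/3649*1/6 + 1730/10947*1/4 = 1472/10947 = pi_Y  (ok)
  1059/3649*1/3 + 1472/10947*5/12 + 2783/10947*1/12 + 595/3649*1/4 + 1730/10947*1/4 = 2783/10947 = pi_Z  (ok)
  1059/3649*1/6 + 1472/10947*1/12 + 2783/10947*1/4 + 595/3649*1/12 + 1730/10947*1/6 = 595/3649 = pi_W  (ok)
  1059/3649*1/12 + 1472/10947*1/12 + 2783/10947*1/6 + 595/3649*1/4 + 1730/10947*1/4 = 1730/10947 = pi_U  (ok)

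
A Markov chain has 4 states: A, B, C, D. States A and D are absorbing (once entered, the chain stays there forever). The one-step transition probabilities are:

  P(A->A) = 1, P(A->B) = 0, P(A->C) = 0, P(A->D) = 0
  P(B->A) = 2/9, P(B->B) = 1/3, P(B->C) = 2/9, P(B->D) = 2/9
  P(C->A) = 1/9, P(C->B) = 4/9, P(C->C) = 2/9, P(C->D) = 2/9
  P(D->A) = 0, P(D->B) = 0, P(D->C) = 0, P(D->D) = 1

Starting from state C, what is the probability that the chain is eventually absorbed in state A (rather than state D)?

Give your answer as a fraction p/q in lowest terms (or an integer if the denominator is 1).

Let a_i = P(absorbed in A | start in state i).
Boundary conditions: a_A = 1, a_D = 0.
For each transient state i, a_i = sum_j P(i->j) * a_j:
  a_B = 2/9*a_A + 1/3*a_B + 2/9*a_C + 2/9*a_D
  a_C = 1/9*a_A + 4/9*a_B + 2/9*a_C + 2/9*a_D

Substituting a_A = 1 and a_D = 0, rearrange to (I - Q) a = r where r[i] = P(i -> A):
  [2/3, -2/9] . (a_B, a_C) = 2/9
  [-4/9, 7/9] . (a_B, a_C) = 1/9

Solving yields:
  a_B = 8/17
  a_C = 7/17

Starting state is C, so the absorption probability is a_C = 7/17.

Answer: 7/17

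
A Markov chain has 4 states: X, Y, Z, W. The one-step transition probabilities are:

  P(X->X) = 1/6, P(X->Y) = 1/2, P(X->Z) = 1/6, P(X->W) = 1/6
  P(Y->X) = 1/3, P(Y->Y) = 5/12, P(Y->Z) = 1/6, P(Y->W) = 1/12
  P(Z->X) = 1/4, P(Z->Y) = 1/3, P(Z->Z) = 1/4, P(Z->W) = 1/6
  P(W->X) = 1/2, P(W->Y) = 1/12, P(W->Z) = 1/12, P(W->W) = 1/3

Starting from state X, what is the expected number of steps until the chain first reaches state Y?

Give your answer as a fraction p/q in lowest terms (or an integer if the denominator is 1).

Answer: 660/257

Derivation:
Let h_i = expected steps to first reach Y from state i.
Boundary: h_Y = 0.
First-step equations for the other states:
  h_X = 1 + 1/6*h_X + 1/2*h_Y + 1/6*h_Z + 1/6*h_W
  h_Z = 1 + 1/4*h_X + 1/3*h_Y + 1/4*h_Z + 1/6*h_W
  h_W = 1 + 1/2*h_X + 1/12*h_Y + 1/12*h_Z + 1/3*h_W

Substituting h_Y = 0 and rearranging gives the linear system (I - Q) h = 1:
  [5/6, -1/6, -1/6] . (h_X, h_Z, h_W) = 1
  [-1/4, 3/4, -1/6] . (h_X, h_Z, h_W) = 1
  [-1/2, -1/12, 2/3] . (h_X, h_Z, h_W) = 1

Solving yields:
  h_X = 660/257
  h_Z = 780/257
  h_W = 978/257

Starting state is X, so the expected hitting time is h_X = 660/257.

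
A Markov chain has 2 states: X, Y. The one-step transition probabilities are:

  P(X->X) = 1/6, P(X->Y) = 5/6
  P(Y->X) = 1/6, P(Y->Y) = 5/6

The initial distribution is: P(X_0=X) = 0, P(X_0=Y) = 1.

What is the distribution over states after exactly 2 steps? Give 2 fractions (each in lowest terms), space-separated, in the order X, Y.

Answer: 1/6 5/6

Derivation:
Propagating the distribution step by step (d_{t+1} = d_t * P):
d_0 = (X=0, Y=1)
  d_1[X] = 0*1/6 + 1*1/6 = 1/6
  d_1[Y] = 0*5/6 + 1*5/6 = 5/6
d_1 = (X=1/6, Y=5/6)
  d_2[X] = 1/6*1/6 + 5/6*1/6 = 1/6
  d_2[Y] = 1/6*5/6 + 5/6*5/6 = 5/6
d_2 = (X=1/6, Y=5/6)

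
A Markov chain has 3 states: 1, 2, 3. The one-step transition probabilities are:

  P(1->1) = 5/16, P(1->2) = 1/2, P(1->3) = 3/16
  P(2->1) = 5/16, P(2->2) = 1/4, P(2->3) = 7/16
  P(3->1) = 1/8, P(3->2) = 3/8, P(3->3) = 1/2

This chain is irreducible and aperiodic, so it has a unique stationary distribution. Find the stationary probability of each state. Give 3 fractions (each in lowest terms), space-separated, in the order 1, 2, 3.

Answer: 9/38 41/114 23/57

Derivation:
The stationary distribution satisfies pi = pi * P, i.e.:
  pi_1 = 5/16*pi_1 + 5/16*pi_2 + 1/8*pi_3
  pi_2 = 1/2*pi_1 + 1/4*pi_2 + 3/8*pi_3
  pi_3 = 3/16*pi_1 + 7/16*pi_2 + 1/2*pi_3
with normalization: pi_1 + pi_2 + pi_3 = 1.

Using the first 2 balance equations plus normalization, the linear system A*pi = b is:
  [-11/16, 5/16, 1/8] . pi = 0
  [1/2, -3/4, 3/8] . pi = 0
  [1, 1, 1] . pi = 1

Solving yields:
  pi_1 = 9/38
  pi_2 = 41/114
  pi_3 = 23/57

Verification (pi * P):
  9/38*5/16 + 41/114*5/16 + 23/57*1/8 = 9/38 = pi_1  (ok)
  9/38*1/2 + 41/114*1/4 + 23/57*3/8 = 41/114 = pi_2  (ok)
  9/38*3/16 + 41/114*7/16 + 23/57*1/2 = 23/57 = pi_3  (ok)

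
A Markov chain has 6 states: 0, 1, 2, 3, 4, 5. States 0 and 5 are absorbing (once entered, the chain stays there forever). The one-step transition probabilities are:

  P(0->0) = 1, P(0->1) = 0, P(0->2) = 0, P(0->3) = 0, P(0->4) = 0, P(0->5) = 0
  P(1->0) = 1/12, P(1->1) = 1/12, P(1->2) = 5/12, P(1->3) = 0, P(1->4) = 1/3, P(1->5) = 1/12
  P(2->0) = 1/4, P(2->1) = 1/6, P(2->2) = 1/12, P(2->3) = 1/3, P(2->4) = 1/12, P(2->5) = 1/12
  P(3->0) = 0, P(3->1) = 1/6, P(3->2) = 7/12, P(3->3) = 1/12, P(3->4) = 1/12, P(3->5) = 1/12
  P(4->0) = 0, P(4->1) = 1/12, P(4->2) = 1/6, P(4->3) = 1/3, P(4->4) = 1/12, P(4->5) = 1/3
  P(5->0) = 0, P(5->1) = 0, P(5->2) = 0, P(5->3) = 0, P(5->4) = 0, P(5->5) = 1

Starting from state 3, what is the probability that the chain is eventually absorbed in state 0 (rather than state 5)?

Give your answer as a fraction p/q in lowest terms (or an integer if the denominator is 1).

Answer: 185/401

Derivation:
Let a_i = P(absorbed in 0 | start in state i).
Boundary conditions: a_0 = 1, a_5 = 0.
For each transient state i, a_i = sum_j P(i->j) * a_j:
  a_1 = 1/12*a_0 + 1/12*a_1 + 5/12*a_2 + 0*a_3 + 1/3*a_4 + 1/12*a_5
  a_2 = 1/4*a_0 + 1/6*a_1 + 1/12*a_2 + 1/3*a_3 + 1/12*a_4 + 1/12*a_5
  a_3 = 0*a_0 + 1/6*a_1 + 7/12*a_2 + 1/12*a_3 + 1/12*a_4 + 1/12*a_5
  a_4 = 0*a_0 + 1/12*a_1 + 1/6*a_2 + 1/3*a_3 + 1/12*a_4 + 1/3*a_5

Substituting a_0 = 1 and a_5 = 0, rearrange to (I - Q) a = r where r[i] = P(i -> 0):
  [11/12, -5/12, 0, -1/3] . (a_1, a_2, a_3, a_4) = 1/12
  [-1/6, 11/12, -1/3, -1/12] . (a_1, a_2, a_3, a_4) = 1/4
  [-1/6, -7/12, 11/12, -1/12] . (a_1, a_2, a_3, a_4) = 0
  [-1/12, -1/6, -1/3, 11/12] . (a_1, a_2, a_3, a_4) = 0

Solving yields:
  a_1 = 182/401
  a_2 = 221/401
  a_3 = 185/401
  a_4 = 124/401

Starting state is 3, so the absorption probability is a_3 = 185/401.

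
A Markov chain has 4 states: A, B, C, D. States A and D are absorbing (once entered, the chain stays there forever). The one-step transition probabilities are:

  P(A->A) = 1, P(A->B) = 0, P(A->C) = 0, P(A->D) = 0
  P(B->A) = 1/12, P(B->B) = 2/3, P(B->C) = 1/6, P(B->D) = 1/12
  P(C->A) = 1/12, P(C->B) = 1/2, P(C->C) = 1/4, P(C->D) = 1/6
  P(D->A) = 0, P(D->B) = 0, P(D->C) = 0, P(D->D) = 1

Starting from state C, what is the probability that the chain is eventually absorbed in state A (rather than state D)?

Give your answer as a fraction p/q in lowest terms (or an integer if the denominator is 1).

Answer: 5/12

Derivation:
Let a_i = P(absorbed in A | start in state i).
Boundary conditions: a_A = 1, a_D = 0.
For each transient state i, a_i = sum_j P(i->j) * a_j:
  a_B = 1/12*a_A + 2/3*a_B + 1/6*a_C + 1/12*a_D
  a_C = 1/12*a_A + 1/2*a_B + 1/4*a_C + 1/6*a_D

Substituting a_A = 1 and a_D = 0, rearrange to (I - Q) a = r where r[i] = P(i -> A):
  [1/3, -1/6] . (a_B, a_C) = 1/12
  [-1/2, 3/4] . (a_B, a_C) = 1/12

Solving yields:
  a_B = 11/24
  a_C = 5/12

Starting state is C, so the absorption probability is a_C = 5/12.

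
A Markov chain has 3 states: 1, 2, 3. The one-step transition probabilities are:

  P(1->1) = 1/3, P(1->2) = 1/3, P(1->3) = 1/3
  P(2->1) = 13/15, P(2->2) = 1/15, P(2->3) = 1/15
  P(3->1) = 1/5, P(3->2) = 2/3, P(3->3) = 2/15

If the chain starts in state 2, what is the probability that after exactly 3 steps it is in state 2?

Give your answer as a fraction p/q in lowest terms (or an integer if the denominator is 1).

Computing P^3 by repeated multiplication:
P^1 =
  1: [1/3, 1/3, 1/3]
  2: [13/15, 1/15, 1/15]
  3: [1/5, 2/3, 2/15]
P^2 =
  1: [7/15, 16/45, 8/45]
  2: [9/25, 76/225, 68/225]
  3: [151/225, 1/5, 29/225]
P^3 =
  1: [337/675, 67/225, 137/675]
  2: [1597/3375, 43/125, 617/3375]
  3: [1427/3375, 218/675, 286/1125]

(P^3)[2 -> 2] = 43/125

Answer: 43/125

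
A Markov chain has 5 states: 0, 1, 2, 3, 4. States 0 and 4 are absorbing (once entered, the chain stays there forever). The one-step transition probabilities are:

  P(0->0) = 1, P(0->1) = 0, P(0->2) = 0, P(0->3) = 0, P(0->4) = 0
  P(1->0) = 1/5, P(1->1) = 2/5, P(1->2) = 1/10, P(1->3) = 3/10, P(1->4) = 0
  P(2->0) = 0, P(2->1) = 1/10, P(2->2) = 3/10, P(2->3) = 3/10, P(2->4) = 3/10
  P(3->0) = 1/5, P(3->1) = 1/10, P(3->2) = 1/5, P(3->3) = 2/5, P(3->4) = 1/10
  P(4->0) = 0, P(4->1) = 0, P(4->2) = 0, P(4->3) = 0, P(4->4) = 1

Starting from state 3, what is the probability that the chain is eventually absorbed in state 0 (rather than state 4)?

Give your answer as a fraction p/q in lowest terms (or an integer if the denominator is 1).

Let a_i = P(absorbed in 0 | start in state i).
Boundary conditions: a_0 = 1, a_4 = 0.
For each transient state i, a_i = sum_j P(i->j) * a_j:
  a_1 = 1/5*a_0 + 2/5*a_1 + 1/10*a_2 + 3/10*a_3 + 0*a_4
  a_2 = 0*a_0 + 1/10*a_1 + 3/10*a_2 + 3/10*a_3 + 3/10*a_4
  a_3 = 1/5*a_0 + 1/10*a_1 + 1/5*a_2 + 2/5*a_3 + 1/10*a_4

Substituting a_0 = 1 and a_4 = 0, rearrange to (I - Q) a = r where r[i] = P(i -> 0):
  [3/5, -1/10, -3/10] . (a_1, a_2, a_3) = 1/5
  [-1/10, 7/10, -3/10] . (a_1, a_2, a_3) = 0
  [-1/10, -1/5, 3/5] . (a_1, a_2, a_3) = 1/5

Solving yields:
  a_1 = 2/3
  a_2 = 1/3
  a_3 = 5/9

Starting state is 3, so the absorption probability is a_3 = 5/9.

Answer: 5/9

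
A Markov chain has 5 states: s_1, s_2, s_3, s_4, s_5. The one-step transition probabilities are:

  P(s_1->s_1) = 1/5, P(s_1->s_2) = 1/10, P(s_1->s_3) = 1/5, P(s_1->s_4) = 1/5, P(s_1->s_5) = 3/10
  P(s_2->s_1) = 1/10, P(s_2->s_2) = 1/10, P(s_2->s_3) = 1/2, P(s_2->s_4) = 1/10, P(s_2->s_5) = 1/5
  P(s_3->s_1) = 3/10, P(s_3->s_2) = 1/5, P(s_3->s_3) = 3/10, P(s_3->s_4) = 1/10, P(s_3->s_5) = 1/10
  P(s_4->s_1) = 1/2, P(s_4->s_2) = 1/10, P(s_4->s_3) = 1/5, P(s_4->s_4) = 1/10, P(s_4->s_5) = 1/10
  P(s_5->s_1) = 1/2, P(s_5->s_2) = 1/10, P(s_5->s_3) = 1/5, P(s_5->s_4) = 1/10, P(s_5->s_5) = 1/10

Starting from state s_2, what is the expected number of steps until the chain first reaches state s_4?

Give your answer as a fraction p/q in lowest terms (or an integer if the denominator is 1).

Let h_i = expected steps to first reach s_4 from state i.
Boundary: h_s_4 = 0.
First-step equations for the other states:
  h_s_1 = 1 + 1/5*h_s_1 + 1/10*h_s_2 + 1/5*h_s_3 + 1/5*h_s_4 + 3/10*h_s_5
  h_s_2 = 1 + 1/10*h_s_1 + 1/10*h_s_2 + 1/2*h_s_3 + 1/10*h_s_4 + 1/5*h_s_5
  h_s_3 = 1 + 3/10*h_s_1 + 1/5*h_s_2 + 3/10*h_s_3 + 1/10*h_s_4 + 1/10*h_s_5
  h_s_5 = 1 + 1/2*h_s_1 + 1/10*h_s_2 + 1/5*h_s_3 + 1/10*h_s_4 + 1/10*h_s_5

Substituting h_s_4 = 0 and rearranging gives the linear system (I - Q) h = 1:
  [4/5, -1/10, -1/5, -3/10] . (h_s_1, h_s_2, h_s_3, h_s_5) = 1
  [-1/10, 9/10, -1/2, -1/5] . (h_s_1, h_s_2, h_s_3, h_s_5) = 1
  [-3/10, -1/5, 7/10, -1/10] . (h_s_1, h_s_2, h_s_3, h_s_5) = 1
  [-1/2, -1/10, -1/5, 9/10] . (h_s_1, h_s_2, h_s_3, h_s_5) = 1

Solving yields:
  h_s_1 = 290/41
  h_s_2 = 1955/246
  h_s_3 = 1925/246
  h_s_5 = 1885/246

Starting state is s_2, so the expected hitting time is h_s_2 = 1955/246.

Answer: 1955/246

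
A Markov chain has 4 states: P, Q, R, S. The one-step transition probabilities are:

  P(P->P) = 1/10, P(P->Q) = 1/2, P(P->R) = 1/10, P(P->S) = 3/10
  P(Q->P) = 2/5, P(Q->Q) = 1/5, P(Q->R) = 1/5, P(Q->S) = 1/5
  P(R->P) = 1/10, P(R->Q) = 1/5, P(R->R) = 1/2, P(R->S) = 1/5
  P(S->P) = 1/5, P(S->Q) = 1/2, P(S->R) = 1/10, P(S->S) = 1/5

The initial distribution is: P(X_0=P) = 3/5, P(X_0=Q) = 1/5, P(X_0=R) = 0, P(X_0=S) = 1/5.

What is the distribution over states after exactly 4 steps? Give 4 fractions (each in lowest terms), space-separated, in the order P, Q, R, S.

Answer: 11271/50000 4177/12500 5457/25000 11107/50000

Derivation:
Propagating the distribution step by step (d_{t+1} = d_t * P):
d_0 = (P=3/5, Q=1/5, R=0, S=1/5)
  d_1[P] = 3/5*1/10 + 1/5*2/5 + 0*1/10 + 1/5*1/5 = 9/50
  d_1[Q] = 3/5*1/2 + 1/5*1/5 + 0*1/5 + 1/5*1/2 = 11/25
  d_1[R] = 3/5*1/10 + 1/5*1/5 + 0*1/2 + 1/5*1/10 = 3/25
  d_1[S] = 3/5*3/10 + 1/5*1/5 + 0*1/5 + 1/5*1/5 = 13/50
d_1 = (P=9/50, Q=11/25, R=3/25, S=13/50)
  d_2[P] = 9/50*1/10 + 11/25*2/5 + 3/25*1/10 + 13/50*1/5 = 129/500
  d_2[Q] = 9/50*1/2 + 11/25*1/5 + 3/25*1/5 + 13/50*1/2 = 83/250
  d_2[R] = 9/50*1/10 + 11/25*1/5 + 3/25*1/2 + 13/50*1/10 = 24/125
  d_2[S] = 9/50*3/10 + 11/25*1/5 + 3/25*1/5 + 13/50*1/5 = 109/500
d_2 = (P=129/500, Q=83/250, R=24/125, S=109/500)
  d_3[P] = 129/500*1/10 + 83/250*2/5 + 24/125*1/10 + 109/500*1/5 = 1107/5000
  d_3[Q] = 129/500*1/2 + 83/250*1/5 + 24/125*1/5 + 109/500*1/2 = 857/2500
  d_3[R] = 129/500*1/10 + 83/250*1/5 + 24/125*1/2 + 109/500*1/10 = 21/100
  d_3[S] = 129/500*3/10 + 83/250*1/5 + 24/125*1/5 + 109/500*1/5 = 1129/5000
d_3 = (P=1107/5000, Q=857/2500, R=21/100, S=1129/5000)
  d_4[P] = 1107/5000*1/10 + 857/2500*2/5 + 21/100*1/10 + 1129/5000*1/5 = 11271/50000
  d_4[Q] = 1107/5000*1/2 + 857/2500*1/5 + 21/100*1/5 + 1129/5000*1/2 = 4177/12500
  d_4[R] = 1107/5000*1/10 + 857/2500*1/5 + 21/100*1/2 + 1129/5000*1/10 = 5457/25000
  d_4[S] = 1107/5000*3/10 + 857/2500*1/5 + 21/100*1/5 + 1129/5000*1/5 = 11107/50000
d_4 = (P=11271/50000, Q=4177/12500, R=5457/25000, S=11107/50000)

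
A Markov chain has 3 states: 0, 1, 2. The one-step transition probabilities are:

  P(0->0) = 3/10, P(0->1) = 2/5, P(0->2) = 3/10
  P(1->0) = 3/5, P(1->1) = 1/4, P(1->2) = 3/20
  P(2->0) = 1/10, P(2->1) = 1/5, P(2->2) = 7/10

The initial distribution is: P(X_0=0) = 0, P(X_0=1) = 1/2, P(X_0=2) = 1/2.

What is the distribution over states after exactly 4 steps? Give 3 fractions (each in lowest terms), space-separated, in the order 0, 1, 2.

Propagating the distribution step by step (d_{t+1} = d_t * P):
d_0 = (0=0, 1=1/2, 2=1/2)
  d_1[0] = 0*3/10 + 1/2*3/5 + 1/2*1/10 = 7/20
  d_1[1] = 0*2/5 + 1/2*1/4 + 1/2*1/5 = 9/40
  d_1[2] = 0*3/10 + 1/2*3/20 + 1/2*7/10 = 17/40
d_1 = (0=7/20, 1=9/40, 2=17/40)
  d_2[0] = 7/20*3/10 + 9/40*3/5 + 17/40*1/10 = 113/400
  d_2[1] = 7/20*2/5 + 9/40*1/4 + 17/40*1/5 = 9/32
  d_2[2] = 7/20*3/10 + 9/40*3/20 + 17/40*7/10 = 349/800
d_2 = (0=113/400, 1=9/32, 2=349/800)
  d_3[0] = 113/400*3/10 + 9/32*3/5 + 349/800*1/10 = 2377/8000
  d_3[1] = 113/400*2/5 + 9/32*1/4 + 349/800*1/5 = 4329/16000
  d_3[2] = 113/400*3/10 + 9/32*3/20 + 349/800*7/10 = 6917/16000
d_3 = (0=2377/8000, 1=4329/16000, 2=6917/16000)
  d_4[0] = 2377/8000*3/10 + 4329/16000*3/5 + 6917/16000*1/10 = 47153/160000
  d_4[1] = 2377/8000*2/5 + 4329/16000*1/4 + 6917/16000*1/5 = 17469/64000
  d_4[2] = 2377/8000*3/10 + 4329/16000*3/20 + 6917/16000*7/10 = 138349/320000
d_4 = (0=47153/160000, 1=17469/64000, 2=138349/320000)

Answer: 47153/160000 17469/64000 138349/320000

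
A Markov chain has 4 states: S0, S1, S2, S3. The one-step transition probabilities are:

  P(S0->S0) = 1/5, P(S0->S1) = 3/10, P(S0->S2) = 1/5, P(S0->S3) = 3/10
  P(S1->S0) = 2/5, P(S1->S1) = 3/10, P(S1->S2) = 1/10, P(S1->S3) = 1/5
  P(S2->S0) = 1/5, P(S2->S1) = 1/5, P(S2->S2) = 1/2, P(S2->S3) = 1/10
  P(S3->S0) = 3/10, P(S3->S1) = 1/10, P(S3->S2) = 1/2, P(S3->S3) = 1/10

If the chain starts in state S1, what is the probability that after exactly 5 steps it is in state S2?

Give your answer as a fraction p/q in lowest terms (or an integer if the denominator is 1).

Computing P^5 by repeated multiplication:
P^1 =
  S0: [1/5, 3/10, 1/5, 3/10]
  S1: [2/5, 3/10, 1/10, 1/5]
  S2: [1/5, 1/5, 1/2, 1/10]
  S3: [3/10, 1/10, 1/2, 1/10]
P^2 =
  S0: [29/100, 11/50, 8/25, 17/100]
  S1: [7/25, 1/4, 13/50, 21/100]
  S2: [1/4, 23/100, 9/25, 4/25]
  S3: [23/100, 23/100, 37/100, 17/100]
P^3 =
  S0: [261/1000, 117/500, 13/40, 9/50]
  S1: [271/1000, 29/125, 79/250, 181/1000]
  S2: [131/500, 29/125, 333/1000, 173/1000]
  S3: [263/1000, 229/1000, 339/1000, 169/1000]
P^4 =
  S0: [331/1250, 463/2000, 3281/10000, 439/2500]
  S1: [529/2000, 1161/5000, 3259/10000, 887/5000]
  S2: [2637/10000, 2321/10000, 1643/5000, 439/2500]
  S3: [2627/10000, 2323/10000, 659/2000, 351/2000]
P^5 =
  S0: [13193/50000, 23207/100000, 8199/25000, 17611/100000]
  S1: [13209/50000, 23193/100000, 32777/100000, 4403/25000]
  S2: [13199/50000, 11601/50000, 6561/20000, 3519/20000]
  S3: [26401/100000, 4639/20000, 32827/100000, 17577/100000]

(P^5)[S1 -> S2] = 32777/100000

Answer: 32777/100000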